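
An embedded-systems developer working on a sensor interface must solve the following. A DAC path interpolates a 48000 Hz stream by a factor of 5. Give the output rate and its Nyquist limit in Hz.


Step 1 — output sample rate after interpolation by L:
fs_out = L * fs_in = 5 * 48000 = 240000 Hz

Step 2 — Nyquist frequency of the output stream:
f_Nyq = fs_out / 2 = 240000 / 2 = 120000.0 Hz

fs_out = 240000 Hz; f_Nyquist = 120000.0 Hz


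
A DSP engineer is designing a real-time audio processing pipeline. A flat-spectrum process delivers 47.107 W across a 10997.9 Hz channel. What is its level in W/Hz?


Power spectral density:
PSD = P / BW
    = 47.107 / 10997.9
    = 0.00428327 W/Hz

0.00428327 W/Hz


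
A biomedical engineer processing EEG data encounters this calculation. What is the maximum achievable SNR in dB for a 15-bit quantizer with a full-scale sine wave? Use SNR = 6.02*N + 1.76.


Theoretical SNR for a full-scale sinusoid:
SNR = 6.02 * N + 1.76
    = 6.02 * 15 + 1.76
    = 90.3 + 1.76
    = 92.06 dB

92.06 dB


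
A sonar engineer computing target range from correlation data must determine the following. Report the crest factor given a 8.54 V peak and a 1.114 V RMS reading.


Crest factor is the ratio of peak to RMS:
CF = V_peak / V_rms
   = 8.54 / 1.114
   = 7.6661

7.6661


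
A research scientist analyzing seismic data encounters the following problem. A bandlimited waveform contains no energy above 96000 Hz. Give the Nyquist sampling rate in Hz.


The Nyquist rate is twice the maximum frequency component.
fs_min = 2 * fmax
      = 2 * 96000
      = 192000 Hz

192000


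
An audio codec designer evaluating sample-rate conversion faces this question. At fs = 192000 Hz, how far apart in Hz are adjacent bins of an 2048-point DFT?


DFT frequency resolution:
df = fs / N
   = 192000 / 2048
   = 93.75 Hz

93.75 Hz


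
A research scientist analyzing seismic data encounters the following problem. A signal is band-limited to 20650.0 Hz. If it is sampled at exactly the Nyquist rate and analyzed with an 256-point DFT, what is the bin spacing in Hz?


Step 1 — Nyquist sampling rate:
fs = 2 * fmax = 2 * 20650.0 = 41300.0 Hz

Step 2 — DFT bin spacing:
df = fs / N = 41300.0 / 256 = 161.3281 Hz

161.3281 Hz


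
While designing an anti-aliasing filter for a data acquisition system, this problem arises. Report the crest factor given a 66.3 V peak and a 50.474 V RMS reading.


Crest factor is the ratio of peak to RMS:
CF = V_peak / V_rms
   = 66.3 / 50.474
   = 1.3135

1.3135


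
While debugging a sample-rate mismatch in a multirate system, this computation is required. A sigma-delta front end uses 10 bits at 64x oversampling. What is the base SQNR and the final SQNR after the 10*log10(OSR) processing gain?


Step 1 — baseline SQNR at Nyquist:
SQNR_base = 6.02*N + 1.76
          = 6.02*10 + 1.76
          = 61.96 dB

Step 2 — oversampling processing gain:
G = 10*log10(OSR) = 10*log10(64) = 18.06 dB

Step 3 — total:
SQNR_total = 61.96 + 18.06 = 80.02 dB

Base SQNR = 61.96 dB; oversampled SQNR = 80.02 dB


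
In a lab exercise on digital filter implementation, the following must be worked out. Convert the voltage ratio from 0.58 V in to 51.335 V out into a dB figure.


Voltage gain in dB:
G = 20 * log10(Vout / Vin)
  = 20 * log10(51.335 / 0.58)
  = 20 * log10(88.508621)
  = 20 * 1.946986
  = 38.94 dB

38.94 dB


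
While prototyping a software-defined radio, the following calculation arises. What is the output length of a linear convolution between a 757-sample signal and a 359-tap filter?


Linear convolution output length:
L = N + M - 1
  = 757 + 359 - 1
  = 1115 samples

1115


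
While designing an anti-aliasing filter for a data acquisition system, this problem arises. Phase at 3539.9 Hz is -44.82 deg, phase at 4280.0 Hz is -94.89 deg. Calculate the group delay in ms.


Group delay from phase difference:
tau = -d(phi)/d(omega)
d(phi) = -50.07 deg = -0.873886 rad
d(omega) = 2*pi*(4280.0 - 3539.9) = 4650.1854 rad/s
tau = -(-0.873886) / 4650.1854
    = 0.1879 ms

0.1879 ms


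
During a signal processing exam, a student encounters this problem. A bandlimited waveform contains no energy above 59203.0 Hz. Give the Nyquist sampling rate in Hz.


The Nyquist rate is twice the maximum frequency component.
fs_min = 2 * fmax
      = 2 * 59203.0
      = 118406.0 Hz

118406.0


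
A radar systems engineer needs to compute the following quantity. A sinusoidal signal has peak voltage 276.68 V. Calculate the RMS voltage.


RMS voltage for a sinusoidal waveform:
V_rms = V_peak / sqrt(2)
      = 276.68 / 1.414214
      = 195.642 V

195.642 V


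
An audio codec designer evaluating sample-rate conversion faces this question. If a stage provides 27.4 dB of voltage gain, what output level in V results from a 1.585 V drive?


Output voltage from dB gain:
V_out = V_in * 10^(gain_dB / 20)
      = 1.585 * 10^(27.4 / 20)
      = 1.585 * 23.442288
      = 37.156 V

37.156 V


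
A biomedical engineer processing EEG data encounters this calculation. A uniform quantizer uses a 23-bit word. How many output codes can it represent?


Number of quantization levels = 2^N
= 2^23
= 8388608

8388608


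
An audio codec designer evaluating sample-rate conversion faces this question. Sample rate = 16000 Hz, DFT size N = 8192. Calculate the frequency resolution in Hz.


DFT frequency resolution:
df = fs / N
   = 16000 / 8192
   = 1.9531 Hz

1.9531 Hz


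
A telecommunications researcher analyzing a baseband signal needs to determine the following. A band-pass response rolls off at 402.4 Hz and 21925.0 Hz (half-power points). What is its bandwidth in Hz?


Bandwidth is the difference of -3dB frequencies:
BW = f_high - f_low
   = 21925.0 - 402.4
   = 21522.6 Hz

21522.6 Hz


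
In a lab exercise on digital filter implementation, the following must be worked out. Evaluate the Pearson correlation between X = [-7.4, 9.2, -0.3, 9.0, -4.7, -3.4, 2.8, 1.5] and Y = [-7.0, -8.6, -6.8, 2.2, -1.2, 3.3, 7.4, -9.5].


Pearson correlation coefficient (population):
r = cov(X,Y) / (std(X) * std(Y))
Mean X = 0.8375, Mean Y = -2.525
Cov(X,Y) = 1.540938
Std(X) = 5.685714, Std(Y) = 5.92004
r = 0.0458

0.0458


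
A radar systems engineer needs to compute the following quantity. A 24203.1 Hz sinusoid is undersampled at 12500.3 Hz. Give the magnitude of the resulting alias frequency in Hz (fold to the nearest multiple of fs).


Compute the nearest integer multiple of fs to the signal:
n = round(24203.1 / 12500.3) = 2
f_alias = |24203.1 - 2 * 12500.3|
        = |24203.1 - 25000.6|
        = 797.5 Hz

797.5


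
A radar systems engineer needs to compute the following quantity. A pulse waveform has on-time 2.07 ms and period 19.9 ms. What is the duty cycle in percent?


Duty cycle as a percentage:
DC = (t_on / T) * 100
   = (2.07 / 19.9) * 100
   = 0.10402 * 100
   = 10.4 %

10.4 %


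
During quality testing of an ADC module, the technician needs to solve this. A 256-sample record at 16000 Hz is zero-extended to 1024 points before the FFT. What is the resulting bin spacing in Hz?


Frequency resolution after zero-padding:
N_padded = 256 * 4 = 1024
df = fs / N_padded
   = 16000 / 1024
   = 15.625 Hz

15.625 Hz


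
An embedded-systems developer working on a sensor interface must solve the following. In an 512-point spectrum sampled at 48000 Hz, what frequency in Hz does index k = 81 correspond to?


Frequency of DFT bin k:
f_k = k * fs / N
    = 81 * 48000 / 512
    = 3888000 / 512
    = 7593.75 Hz

7593.75 Hz


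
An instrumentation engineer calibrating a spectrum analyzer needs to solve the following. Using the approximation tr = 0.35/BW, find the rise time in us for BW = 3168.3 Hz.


Rise time from bandwidth relationship:
tr = 0.35 / BW
   = 0.35 / 3168.3
   = 0.0001104693369 s
   = 110.4693 us

110.4693 us


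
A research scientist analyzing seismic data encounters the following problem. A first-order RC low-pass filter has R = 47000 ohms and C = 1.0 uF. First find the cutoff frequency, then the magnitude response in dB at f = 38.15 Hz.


Step 1 — cutoff frequency:
fc = 1 / (2*pi*R*C)
C = 1.0 uF = 1e-06 F
fc = 1 / (2*pi*47000*1e-06)
   = 3.38628 Hz

Step 2 — magnitude at f = 38.15 Hz:
|H(f)| = 1 / sqrt(1 + (f/fc)^2)
f/fc = 38.15 / 3.38628 = 11.26605
|H| = 1 / sqrt(1 + 126.923883) = 0.0884146
|H|_dB = 20*log10(0.0884146) = -21.07 dB

fc = 3.38628 Hz; |H(38.15 Hz)| = -21.07 dB


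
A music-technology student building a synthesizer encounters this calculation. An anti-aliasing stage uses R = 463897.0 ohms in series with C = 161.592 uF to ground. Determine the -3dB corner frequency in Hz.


Cutoff frequency of a first-order RC filter:
fc = 1 / (2 * pi * R * C)
C = 161.592 uF = 0.000161592 F
fc = 1 / (2 * pi * 463897.0 * 0.000161592)
   = 1 / 471.00041360775
   = 0.002123 Hz

0.002123 Hz


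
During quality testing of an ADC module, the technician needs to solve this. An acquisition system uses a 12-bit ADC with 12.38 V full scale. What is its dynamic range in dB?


Dynamic range from full-scale to LSB:
V_min = V_max / 2^bits = 12.38 / 2^12
DR = 20 * log10(V_max / V_min)
   = 20 * log10(2^12)
   = 20 * 12 * log10(2)
   = 72.25 dB

72.25 dB


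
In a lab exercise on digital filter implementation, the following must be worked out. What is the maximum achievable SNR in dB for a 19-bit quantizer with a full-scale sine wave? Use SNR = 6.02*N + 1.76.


Theoretical SNR for a full-scale sinusoid:
SNR = 6.02 * N + 1.76
    = 6.02 * 19 + 1.76
    = 114.38 + 1.76
    = 116.14 dB

116.14 dB


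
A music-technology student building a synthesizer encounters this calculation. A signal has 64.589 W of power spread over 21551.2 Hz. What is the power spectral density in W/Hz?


Power spectral density:
PSD = P / BW
    = 64.589 / 21551.2
    = 0.002997 W/Hz

0.002997 W/Hz


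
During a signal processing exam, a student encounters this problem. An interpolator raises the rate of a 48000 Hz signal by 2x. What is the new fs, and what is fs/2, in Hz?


Step 1 — output sample rate after interpolation by L:
fs_out = L * fs_in = 2 * 48000 = 96000 Hz

Step 2 — Nyquist frequency of the output stream:
f_Nyq = fs_out / 2 = 96000 / 2 = 48000.0 Hz

fs_out = 96000 Hz; f_Nyquist = 48000.0 Hz


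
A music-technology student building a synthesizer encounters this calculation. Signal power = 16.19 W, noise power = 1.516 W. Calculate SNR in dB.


SNR in decibels:
SNR = 10 * log10(Ps / Pn)
    = 10 * log10(16.19 / 1.516)
    = 10 * log10(10.6794)
    = 10 * 1.0285
    = 10.29 dB

10.29 dB


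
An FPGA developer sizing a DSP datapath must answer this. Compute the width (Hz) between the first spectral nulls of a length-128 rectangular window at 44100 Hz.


Main lobe width for a rectangular window:
Width = 2 * fs / N
      = 2 * 44100 / 128
      = 88200 / 128
      = 689.062 Hz

689.062 Hz


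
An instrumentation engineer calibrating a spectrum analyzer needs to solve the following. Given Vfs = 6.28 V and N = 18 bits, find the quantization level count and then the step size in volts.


Step 1 — number of quantization levels:
L = 2^N = 2^18 = 262144

Step 2 — LSB step size:
delta = Vfs / L
      = 6.28 / 262144
      = 2.396e-05 V

Levels = 262144; step size = 2.396e-05 V


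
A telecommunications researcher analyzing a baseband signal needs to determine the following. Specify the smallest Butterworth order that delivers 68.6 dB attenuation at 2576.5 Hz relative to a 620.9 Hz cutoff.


Butterworth filter order formula:
n = log10(10^(A/10) - 1) / (2 * log10(f_stop/f_pass))
10^(68.6/10) - 1 = 7244358.6007
f_stop/f_pass = 2576.5 / 620.9 = 4.1496
n = 5.5501 -> ceil = 6

6


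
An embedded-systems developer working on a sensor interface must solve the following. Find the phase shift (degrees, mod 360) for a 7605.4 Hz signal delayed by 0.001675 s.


Phase shift from frequency and time delay:
phi = 360 * f * t_delay
    = 360 * 7605.4 * 0.001675
    = 4586.06 degrees
    mod 360 = 266.06 degrees

266.06 degrees


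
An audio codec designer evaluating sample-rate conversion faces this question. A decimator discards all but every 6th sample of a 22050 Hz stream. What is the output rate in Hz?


Decimation reduces the sample rate:
fs_out = fs_in / M
       = 22050 / 6
       = 3675.0 Hz

3675.0 Hz


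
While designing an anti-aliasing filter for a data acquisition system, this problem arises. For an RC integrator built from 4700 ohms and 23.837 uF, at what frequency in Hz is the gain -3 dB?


Cutoff frequency of a first-order RC filter:
fc = 1 / (2 * pi * R * C)
C = 23.837 uF = 2.3837e-05 F
fc = 1 / (2 * pi * 4700 * 2.3837e-05)
   = 1 / 0.70392975438603
   = 1.420596 Hz

1.420596 Hz


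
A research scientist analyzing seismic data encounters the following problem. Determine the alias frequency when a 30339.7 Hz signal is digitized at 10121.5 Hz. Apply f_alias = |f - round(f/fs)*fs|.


Compute the nearest integer multiple of fs to the signal:
n = round(30339.7 / 10121.5) = 3
f_alias = |30339.7 - 3 * 10121.5|
        = |30339.7 - 30364.5|
        = 24.8 Hz

24.8


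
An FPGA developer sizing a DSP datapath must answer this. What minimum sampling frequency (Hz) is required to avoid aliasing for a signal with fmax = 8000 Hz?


The Nyquist rate is twice the maximum frequency component.
fs_min = 2 * fmax
      = 2 * 8000
      = 16000 Hz

16000


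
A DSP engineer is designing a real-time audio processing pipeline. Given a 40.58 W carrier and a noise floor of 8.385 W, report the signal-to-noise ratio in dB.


SNR in decibels:
SNR = 10 * log10(Ps / Pn)
    = 10 * log10(40.58 / 8.385)
    = 10 * log10(4.8396)
    = 10 * 0.6848
    = 6.85 dB

6.85 dB


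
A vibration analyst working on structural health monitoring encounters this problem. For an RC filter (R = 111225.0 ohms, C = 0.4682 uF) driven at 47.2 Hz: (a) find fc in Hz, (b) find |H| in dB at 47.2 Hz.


Step 1 — cutoff frequency:
fc = 1 / (2*pi*R*C)
C = 0.4682 uF = 4.682e-07 F
fc = 1 / (2*pi*111225.0*4.682e-07)
   = 3.05623 Hz

Step 2 — magnitude at f = 47.2 Hz:
|H(f)| = 1 / sqrt(1 + (f/fc)^2)
f/fc = 47.2 / 3.05623 = 15.443864
|H| = 1 / sqrt(1 + 238.512935) = 0.0646153
|H|_dB = 20*log10(0.0646153) = -23.79 dB

fc = 3.05623 Hz; |H(47.2 Hz)| = -23.79 dB


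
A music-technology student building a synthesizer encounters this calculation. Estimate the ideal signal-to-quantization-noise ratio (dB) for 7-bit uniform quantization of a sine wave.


Theoretical SNR for a full-scale sinusoid:
SNR = 6.02 * N + 1.76
    = 6.02 * 7 + 1.76
    = 42.14 + 1.76
    = 43.9 dB

43.9 dB


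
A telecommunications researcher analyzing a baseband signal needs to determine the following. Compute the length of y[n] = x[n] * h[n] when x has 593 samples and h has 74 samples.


Linear convolution output length:
L = N + M - 1
  = 593 + 74 - 1
  = 666 samples

666


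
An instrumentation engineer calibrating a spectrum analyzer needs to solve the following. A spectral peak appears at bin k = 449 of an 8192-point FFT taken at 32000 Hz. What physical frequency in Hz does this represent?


Frequency of DFT bin k:
f_k = k * fs / N
    = 449 * 32000 / 8192
    = 14368000 / 8192
    = 1753.906 Hz

1753.906 Hz


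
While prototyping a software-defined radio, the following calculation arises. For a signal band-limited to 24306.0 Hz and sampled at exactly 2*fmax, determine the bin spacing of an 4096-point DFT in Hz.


Step 1 — Nyquist sampling rate:
fs = 2 * fmax = 2 * 24306.0 = 48612.0 Hz

Step 2 — DFT bin spacing:
df = fs / N = 48612.0 / 4096 = 11.8682 Hz

11.8682 Hz


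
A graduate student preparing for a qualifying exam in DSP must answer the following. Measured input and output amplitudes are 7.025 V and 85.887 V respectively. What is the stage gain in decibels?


Voltage gain in dB:
G = 20 * log10(Vout / Vin)
  = 20 * log10(85.887 / 7.025)
  = 20 * log10(12.225907)
  = 20 * 1.087281
  = 21.75 dB

21.75 dB


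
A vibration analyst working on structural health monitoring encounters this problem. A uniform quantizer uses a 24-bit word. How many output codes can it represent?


Number of quantization levels = 2^N
= 2^24
= 16777216

16777216


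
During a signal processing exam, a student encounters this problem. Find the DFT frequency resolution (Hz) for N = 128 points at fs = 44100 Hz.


DFT frequency resolution:
df = fs / N
   = 44100 / 128
   = 344.5312 Hz

344.5312 Hz


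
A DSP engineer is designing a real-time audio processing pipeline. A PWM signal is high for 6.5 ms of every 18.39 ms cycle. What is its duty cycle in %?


Duty cycle as a percentage:
DC = (t_on / T) * 100
   = (6.5 / 18.39) * 100
   = 0.353453 * 100
   = 35.35 %

35.35 %


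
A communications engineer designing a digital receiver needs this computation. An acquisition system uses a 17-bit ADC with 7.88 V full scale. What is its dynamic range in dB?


Dynamic range from full-scale to LSB:
V_min = V_max / 2^bits = 7.88 / 2^17
DR = 20 * log10(V_max / V_min)
   = 20 * log10(2^17)
   = 20 * 17 * log10(2)
   = 102.35 dB

102.35 dB


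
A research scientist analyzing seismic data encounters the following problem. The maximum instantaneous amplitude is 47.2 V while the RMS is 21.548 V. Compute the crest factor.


Crest factor is the ratio of peak to RMS:
CF = V_peak / V_rms
   = 47.2 / 21.548
   = 2.1905

2.1905


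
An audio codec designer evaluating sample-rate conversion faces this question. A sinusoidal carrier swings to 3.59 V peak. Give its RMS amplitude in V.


RMS voltage for a sinusoidal waveform:
V_rms = V_peak / sqrt(2)
      = 3.59 / 1.414214
      = 2.539 V

2.539 V


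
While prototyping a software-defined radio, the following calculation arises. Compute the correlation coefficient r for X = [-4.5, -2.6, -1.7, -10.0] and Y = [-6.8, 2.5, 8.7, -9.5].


Pearson correlation coefficient (population):
r = cov(X,Y) / (std(X) * std(Y))
Mean X = -4.7, Mean Y = -1.275
Cov(X,Y) = 20.085
Std(X) = 3.222577, Std(Y) = 7.278865
r = 0.8563

0.8563


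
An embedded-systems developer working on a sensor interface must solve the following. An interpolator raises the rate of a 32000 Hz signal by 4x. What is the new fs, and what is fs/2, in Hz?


Step 1 — output sample rate after interpolation by L:
fs_out = L * fs_in = 4 * 32000 = 128000 Hz

Step 2 — Nyquist frequency of the output stream:
f_Nyq = fs_out / 2 = 128000 / 2 = 64000.0 Hz

fs_out = 128000 Hz; f_Nyquist = 64000.0 Hz


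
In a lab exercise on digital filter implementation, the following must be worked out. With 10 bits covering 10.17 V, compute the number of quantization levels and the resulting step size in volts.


Step 1 — number of quantization levels:
L = 2^N = 2^10 = 1024

Step 2 — LSB step size:
delta = Vfs / L
      = 10.17 / 1024
      = 0.00993164 V

Levels = 1024; step size = 0.00993164 V


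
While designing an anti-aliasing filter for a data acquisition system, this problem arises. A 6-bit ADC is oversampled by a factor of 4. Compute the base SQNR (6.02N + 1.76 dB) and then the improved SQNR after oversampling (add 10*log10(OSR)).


Step 1 — baseline SQNR at Nyquist:
SQNR_base = 6.02*N + 1.76
          = 6.02*6 + 1.76
          = 37.88 dB

Step 2 — oversampling processing gain:
G = 10*log10(OSR) = 10*log10(4) = 6.02 dB

Step 3 — total:
SQNR_total = 37.88 + 6.02 = 43.9 dB

Base SQNR = 37.88 dB; oversampled SQNR = 43.9 dB


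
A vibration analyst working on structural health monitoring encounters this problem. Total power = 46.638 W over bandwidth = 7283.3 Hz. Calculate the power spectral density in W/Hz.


Power spectral density:
PSD = P / BW
    = 46.638 / 7283.3
    = 0.00640342 W/Hz

0.00640342 W/Hz


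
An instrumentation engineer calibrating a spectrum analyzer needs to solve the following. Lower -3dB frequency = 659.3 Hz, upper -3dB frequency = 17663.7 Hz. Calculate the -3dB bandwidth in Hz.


Bandwidth is the difference of -3dB frequencies:
BW = f_high - f_low
   = 17663.7 - 659.3
   = 17004.4 Hz

17004.4 Hz


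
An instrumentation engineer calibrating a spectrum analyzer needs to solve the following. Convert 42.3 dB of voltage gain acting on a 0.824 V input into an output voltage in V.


Output voltage from dB gain:
V_out = V_in * 10^(gain_dB / 20)
      = 0.824 * 10^(42.3 / 20)
      = 0.824 * 130.316678
      = 107.3809 V

107.3809 V


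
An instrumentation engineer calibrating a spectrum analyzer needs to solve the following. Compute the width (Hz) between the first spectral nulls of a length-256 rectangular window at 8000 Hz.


Main lobe width for a rectangular window:
Width = 2 * fs / N
      = 2 * 8000 / 256
      = 16000 / 256
      = 62.5 Hz

62.5 Hz


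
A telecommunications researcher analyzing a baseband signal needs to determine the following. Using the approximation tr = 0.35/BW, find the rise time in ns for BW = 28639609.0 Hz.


Rise time from bandwidth relationship:
tr = 0.35 / BW
   = 0.35 / 28639609.0
   = 1.222083723e-08 s
   = 12.2208 ns

12.2208 ns


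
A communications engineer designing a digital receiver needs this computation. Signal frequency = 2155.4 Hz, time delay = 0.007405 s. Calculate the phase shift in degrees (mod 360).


Phase shift from frequency and time delay:
phi = 360 * f * t_delay
    = 360 * 2155.4 * 0.007405
    = 5745.87 degrees
    mod 360 = 345.87 degrees

345.87 degrees


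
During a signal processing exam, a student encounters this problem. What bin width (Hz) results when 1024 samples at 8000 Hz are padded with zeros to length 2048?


Frequency resolution after zero-padding:
N_padded = 1024 * 2 = 2048
df = fs / N_padded
   = 8000 / 2048
   = 3.9062 Hz

3.9062 Hz


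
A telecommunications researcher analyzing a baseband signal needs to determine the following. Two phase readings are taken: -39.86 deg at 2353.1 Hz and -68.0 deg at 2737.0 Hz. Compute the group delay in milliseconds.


Group delay from phase difference:
tau = -d(phi)/d(omega)
d(phi) = -28.14 deg = -0.491136 rad
d(omega) = 2*pi*(2737.0 - 2353.1) = 2412.1148 rad/s
tau = -(-0.491136) / 2412.1148
    = 0.2036 ms

0.2036 ms


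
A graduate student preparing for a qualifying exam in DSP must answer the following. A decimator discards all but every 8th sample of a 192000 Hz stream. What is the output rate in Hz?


Decimation reduces the sample rate:
fs_out = fs_in / M
       = 192000 / 8
       = 24000.0 Hz

24000.0 Hz


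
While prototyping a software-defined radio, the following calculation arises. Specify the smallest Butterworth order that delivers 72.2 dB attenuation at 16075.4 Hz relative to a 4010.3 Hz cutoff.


Butterworth filter order formula:
n = log10(10^(A/10) - 1) / (2 * log10(f_stop/f_pass))
10^(72.2/10) - 1 = 16595868.0744
f_stop/f_pass = 16075.4 / 4010.3 = 4.0085
n = 5.9869 -> ceil = 6

6


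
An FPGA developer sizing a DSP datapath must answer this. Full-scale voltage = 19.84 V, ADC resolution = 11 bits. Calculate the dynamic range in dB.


Dynamic range from full-scale to LSB:
V_min = V_max / 2^bits = 19.84 / 2^11
DR = 20 * log10(V_max / V_min)
   = 20 * log10(2^11)
   = 20 * 11 * log10(2)
   = 66.23 dB

66.23 dB


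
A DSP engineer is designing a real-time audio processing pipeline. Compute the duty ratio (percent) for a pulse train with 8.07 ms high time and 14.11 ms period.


Duty cycle as a percentage:
DC = (t_on / T) * 100
   = (8.07 / 14.11) * 100
   = 0.571935 * 100
   = 57.19 %

57.19 %


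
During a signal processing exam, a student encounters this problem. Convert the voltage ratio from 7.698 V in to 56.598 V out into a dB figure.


Voltage gain in dB:
G = 20 * log10(Vout / Vin)
  = 20 * log10(56.598 / 7.698)
  = 20 * log10(7.352299)
  = 20 * 0.866423
  = 17.33 dB

17.33 dB


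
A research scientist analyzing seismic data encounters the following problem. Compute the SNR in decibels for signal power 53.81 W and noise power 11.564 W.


SNR in decibels:
SNR = 10 * log10(Ps / Pn)
    = 10 * log10(53.81 / 11.564)
    = 10 * log10(4.6532)
    = 10 * 0.6678
    = 6.68 dB

6.68 dB


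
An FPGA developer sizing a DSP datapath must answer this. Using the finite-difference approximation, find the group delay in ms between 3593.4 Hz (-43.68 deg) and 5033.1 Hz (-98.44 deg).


Group delay from phase difference:
tau = -d(phi)/d(omega)
d(phi) = -54.76 deg = -0.955742 rad
d(omega) = 2*pi*(5033.1 - 3593.4) = 9045.9019 rad/s
tau = -(-0.955742) / 9045.9019
    = 0.1057 ms

0.1057 ms


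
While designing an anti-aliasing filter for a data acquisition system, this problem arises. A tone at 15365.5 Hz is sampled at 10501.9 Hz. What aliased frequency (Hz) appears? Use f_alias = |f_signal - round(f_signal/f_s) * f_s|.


Compute the nearest integer multiple of fs to the signal:
n = round(15365.5 / 10501.9) = 1
f_alias = |15365.5 - 1 * 10501.9|
        = |15365.5 - 10501.9|
        = 4863.6 Hz

4863.6


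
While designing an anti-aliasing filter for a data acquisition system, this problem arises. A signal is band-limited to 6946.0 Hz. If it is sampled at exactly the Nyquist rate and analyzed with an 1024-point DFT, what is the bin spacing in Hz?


Step 1 — Nyquist sampling rate:
fs = 2 * fmax = 2 * 6946.0 = 13892.0 Hz

Step 2 — DFT bin spacing:
df = fs / N = 13892.0 / 1024 = 13.5664 Hz

13.5664 Hz


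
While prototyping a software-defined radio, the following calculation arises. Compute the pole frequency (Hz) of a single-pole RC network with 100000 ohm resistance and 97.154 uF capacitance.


Cutoff frequency of a first-order RC filter:
fc = 1 / (2 * pi * R * C)
C = 97.154 uF = 9.7154e-05 F
fc = 1 / (2 * pi * 100000 * 9.7154e-05)
   = 1 / 61.043658533373
   = 0.016382 Hz

0.016382 Hz


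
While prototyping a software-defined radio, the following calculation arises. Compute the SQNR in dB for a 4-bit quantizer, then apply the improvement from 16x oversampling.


Step 1 — baseline SQNR at Nyquist:
SQNR_base = 6.02*N + 1.76
          = 6.02*4 + 1.76
          = 25.84 dB

Step 2 — oversampling processing gain:
G = 10*log10(OSR) = 10*log10(16) = 12.04 dB

Step 3 — total:
SQNR_total = 25.84 + 12.04 = 37.88 dB

Base SQNR = 25.84 dB; oversampled SQNR = 37.88 dB


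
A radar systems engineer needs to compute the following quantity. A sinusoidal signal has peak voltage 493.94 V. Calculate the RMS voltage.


RMS voltage for a sinusoidal waveform:
V_rms = V_peak / sqrt(2)
      = 493.94 / 1.414214
      = 349.268 V

349.268 V


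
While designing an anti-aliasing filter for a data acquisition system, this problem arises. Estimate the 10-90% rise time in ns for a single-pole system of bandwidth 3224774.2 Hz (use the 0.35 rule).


Rise time from bandwidth relationship:
tr = 0.35 / BW
   = 0.35 / 3224774.2
   = 1.085347309e-07 s
   = 108.5347 ns

108.5347 ns


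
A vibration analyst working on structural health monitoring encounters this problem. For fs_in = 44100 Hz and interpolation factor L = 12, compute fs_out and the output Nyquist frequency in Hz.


Step 1 — output sample rate after interpolation by L:
fs_out = L * fs_in = 12 * 44100 = 529200 Hz

Step 2 — Nyquist frequency of the output stream:
f_Nyq = fs_out / 2 = 529200 / 2 = 264600.0 Hz

fs_out = 529200 Hz; f_Nyquist = 264600.0 Hz


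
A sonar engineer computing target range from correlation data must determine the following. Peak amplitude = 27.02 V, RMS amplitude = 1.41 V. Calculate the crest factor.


Crest factor is the ratio of peak to RMS:
CF = V_peak / V_rms
   = 27.02 / 1.41
   = 19.1631

19.1631


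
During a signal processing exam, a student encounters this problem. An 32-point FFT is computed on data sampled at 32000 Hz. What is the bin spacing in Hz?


DFT frequency resolution:
df = fs / N
   = 32000 / 32
   = 1000.0 Hz

1000.0 Hz


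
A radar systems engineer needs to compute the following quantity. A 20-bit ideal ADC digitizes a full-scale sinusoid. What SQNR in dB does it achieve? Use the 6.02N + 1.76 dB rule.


Theoretical SNR for a full-scale sinusoid:
SNR = 6.02 * N + 1.76
    = 6.02 * 20 + 1.76
    = 120.4 + 1.76
    = 122.16 dB

122.16 dB


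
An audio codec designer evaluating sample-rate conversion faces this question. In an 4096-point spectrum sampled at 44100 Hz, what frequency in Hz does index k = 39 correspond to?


Frequency of DFT bin k:
f_k = k * fs / N
    = 39 * 44100 / 4096
    = 1719900 / 4096
    = 419.897 Hz

419.897 Hz


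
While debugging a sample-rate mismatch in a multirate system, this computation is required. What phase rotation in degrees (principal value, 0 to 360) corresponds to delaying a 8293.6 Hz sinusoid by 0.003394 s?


Phase shift from frequency and time delay:
phi = 360 * f * t_delay
    = 360 * 8293.6 * 0.003394
    = 10133.45 degrees
    mod 360 = 53.45 degrees

53.45 degrees


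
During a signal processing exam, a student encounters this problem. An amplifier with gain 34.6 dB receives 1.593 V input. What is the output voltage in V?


Output voltage from dB gain:
V_out = V_in * 10^(gain_dB / 20)
      = 1.593 * 10^(34.6 / 20)
      = 1.593 * 53.70318
      = 85.5492 V

85.5492 V


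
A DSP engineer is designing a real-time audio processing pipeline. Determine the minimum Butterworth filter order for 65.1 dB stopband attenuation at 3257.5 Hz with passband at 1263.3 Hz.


Butterworth filter order formula:
n = log10(10^(A/10) - 1) / (2 * log10(f_stop/f_pass))
10^(65.1/10) - 1 = 3235935.5693
f_stop/f_pass = 3257.5 / 1263.3 = 2.5786
n = 7.9124 -> ceil = 8

8


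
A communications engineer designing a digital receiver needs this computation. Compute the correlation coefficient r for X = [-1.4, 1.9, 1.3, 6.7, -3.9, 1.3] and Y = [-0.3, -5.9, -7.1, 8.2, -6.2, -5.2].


Pearson correlation coefficient (population):
r = cov(X,Y) / (std(X) * std(Y))
Mean X = 0.9833, Mean Y = -2.75
Cov(X,Y) = 11.4275
Std(X) = 3.246751, Std(Y) = 5.364311
r = 0.6561

0.6561


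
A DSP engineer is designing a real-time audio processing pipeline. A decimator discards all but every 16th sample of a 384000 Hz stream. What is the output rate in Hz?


Decimation reduces the sample rate:
fs_out = fs_in / M
       = 384000 / 16
       = 24000.0 Hz

24000.0 Hz


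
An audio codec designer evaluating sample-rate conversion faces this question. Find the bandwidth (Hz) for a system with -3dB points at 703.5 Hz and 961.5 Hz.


Bandwidth is the difference of -3dB frequencies:
BW = f_high - f_low
   = 961.5 - 703.5
   = 258.0 Hz

258.0 Hz


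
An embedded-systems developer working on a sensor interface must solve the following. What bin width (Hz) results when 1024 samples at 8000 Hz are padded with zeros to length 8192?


Frequency resolution after zero-padding:
N_padded = 1024 * 8 = 8192
df = fs / N_padded
   = 8000 / 8192
   = 0.9766 Hz

0.9766 Hz


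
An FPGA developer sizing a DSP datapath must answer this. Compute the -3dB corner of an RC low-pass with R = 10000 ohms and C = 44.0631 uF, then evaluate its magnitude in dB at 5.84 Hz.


Step 1 — cutoff frequency:
fc = 1 / (2*pi*R*C)
C = 44.0631 uF = 4.40631e-05 F
fc = 1 / (2*pi*10000*4.40631e-05)
   = 0.361198 Hz

Step 2 — magnitude at f = 5.84 Hz:
|H(f)| = 1 / sqrt(1 + (f/fc)^2)
f/fc = 5.84 / 0.361198 = 16.168417
|H| = 1 / sqrt(1 + 261.417708) = 0.061731
|H|_dB = 20*log10(0.061731) = -24.19 dB

fc = 0.361198 Hz; |H(5.84 Hz)| = -24.19 dB


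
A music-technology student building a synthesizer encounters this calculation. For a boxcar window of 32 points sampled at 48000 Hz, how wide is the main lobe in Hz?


Main lobe width for a rectangular window:
Width = 2 * fs / N
      = 2 * 48000 / 32
      = 96000 / 32
      = 3000.0 Hz

3000.0 Hz


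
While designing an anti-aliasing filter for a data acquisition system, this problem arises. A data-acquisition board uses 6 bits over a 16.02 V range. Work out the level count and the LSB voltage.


Step 1 — number of quantization levels:
L = 2^N = 2^6 = 64

Step 2 — LSB step size:
delta = Vfs / L
      = 16.02 / 64
      = 0.2503125 V

Levels = 64; step size = 0.2503125 V


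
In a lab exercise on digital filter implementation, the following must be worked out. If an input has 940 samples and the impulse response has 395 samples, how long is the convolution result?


Linear convolution output length:
L = N + M - 1
  = 940 + 395 - 1
  = 1334 samples

1334


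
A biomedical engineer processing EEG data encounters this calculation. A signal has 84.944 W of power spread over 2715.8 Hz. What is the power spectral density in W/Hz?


Power spectral density:
PSD = P / BW
    = 84.944 / 2715.8
    = 0.03127771 W/Hz

0.03127771 W/Hz


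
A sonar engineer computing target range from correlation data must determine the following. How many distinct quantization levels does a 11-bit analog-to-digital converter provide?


Number of quantization levels = 2^N
= 2^11
= 2048

2048


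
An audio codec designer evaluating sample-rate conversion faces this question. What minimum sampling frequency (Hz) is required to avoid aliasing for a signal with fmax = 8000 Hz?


The Nyquist rate is twice the maximum frequency component.
fs_min = 2 * fmax
      = 2 * 8000
      = 16000 Hz

16000


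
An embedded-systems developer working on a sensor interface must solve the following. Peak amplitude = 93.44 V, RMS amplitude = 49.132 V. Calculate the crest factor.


Crest factor is the ratio of peak to RMS:
CF = V_peak / V_rms
   = 93.44 / 49.132
   = 1.9018

1.9018


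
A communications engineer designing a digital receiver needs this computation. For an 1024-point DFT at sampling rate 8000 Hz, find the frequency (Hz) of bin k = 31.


Frequency of DFT bin k:
f_k = k * fs / N
    = 31 * 8000 / 1024
    = 248000 / 1024
    = 242.188 Hz

242.188 Hz


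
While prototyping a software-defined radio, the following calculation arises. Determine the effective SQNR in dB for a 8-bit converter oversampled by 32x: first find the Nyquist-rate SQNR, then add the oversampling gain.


Step 1 — baseline SQNR at Nyquist:
SQNR_base = 6.02*N + 1.76
          = 6.02*8 + 1.76
          = 49.92 dB

Step 2 — oversampling processing gain:
G = 10*log10(OSR) = 10*log10(32) = 15.05 dB

Step 3 — total:
SQNR_total = 49.92 + 15.05 = 64.97 dB

Base SQNR = 49.92 dB; oversampled SQNR = 64.97 dB


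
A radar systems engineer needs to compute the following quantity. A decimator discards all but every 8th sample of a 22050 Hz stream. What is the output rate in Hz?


Decimation reduces the sample rate:
fs_out = fs_in / M
       = 22050 / 8
       = 2756.25 Hz

2756.25 Hz


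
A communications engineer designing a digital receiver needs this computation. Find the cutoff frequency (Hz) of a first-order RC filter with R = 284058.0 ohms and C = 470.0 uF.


Cutoff frequency of a first-order RC filter:
fc = 1 / (2 * pi * R * C)
C = 470.0 uF = 0.00047 F
fc = 1 / (2 * pi * 284058.0 * 0.00047)
   = 1 / 838.8508544338
   = 0.001192 Hz

0.001192 Hz


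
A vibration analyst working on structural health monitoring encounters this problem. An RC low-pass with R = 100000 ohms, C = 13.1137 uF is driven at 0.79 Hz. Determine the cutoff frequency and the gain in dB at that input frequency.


Step 1 — cutoff frequency:
fc = 1 / (2*pi*R*C)
C = 13.1137 uF = 1.31137e-05 F
fc = 1 / (2*pi*100000*1.31137e-05)
   = 0.121365 Hz

Step 2 — magnitude at f = 0.79 Hz:
|H(f)| = 1 / sqrt(1 + (f/fc)^2)
f/fc = 0.79 / 0.121365 = 6.50929
|H| = 1 / sqrt(1 + 42.370856) = 0.1518452
|H|_dB = 20*log10(0.1518452) = -16.37 dB

fc = 0.121365 Hz; |H(0.79 Hz)| = -16.37 dB


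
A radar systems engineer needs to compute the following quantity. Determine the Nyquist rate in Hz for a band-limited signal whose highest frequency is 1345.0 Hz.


The Nyquist rate is twice the maximum frequency component.
fs_min = 2 * fmax
      = 2 * 1345.0
      = 2690.0 Hz

2690.0


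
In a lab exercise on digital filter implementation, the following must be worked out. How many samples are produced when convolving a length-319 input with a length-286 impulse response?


Linear convolution output length:
L = N + M - 1
  = 319 + 286 - 1
  = 604 samples

604


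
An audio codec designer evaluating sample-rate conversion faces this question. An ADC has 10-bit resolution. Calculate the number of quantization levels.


Number of quantization levels = 2^N
= 2^10
= 1024

1024


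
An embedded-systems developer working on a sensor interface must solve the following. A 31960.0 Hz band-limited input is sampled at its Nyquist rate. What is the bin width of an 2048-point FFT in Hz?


Step 1 — Nyquist sampling rate:
fs = 2 * fmax = 2 * 31960.0 = 63920.0 Hz

Step 2 — DFT bin spacing:
df = fs / N = 63920.0 / 2048 = 31.2109 Hz

31.2109 Hz


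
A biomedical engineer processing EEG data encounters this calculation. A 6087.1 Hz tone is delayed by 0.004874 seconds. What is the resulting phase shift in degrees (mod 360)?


Phase shift from frequency and time delay:
phi = 360 * f * t_delay
    = 360 * 6087.1 * 0.004874
    = 10680.67 degrees
    mod 360 = 240.67 degrees

240.67 degrees


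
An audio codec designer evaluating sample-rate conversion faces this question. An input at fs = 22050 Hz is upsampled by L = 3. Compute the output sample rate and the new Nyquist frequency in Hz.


Step 1 — output sample rate after interpolation by L:
fs_out = L * fs_in = 3 * 22050 = 66150 Hz

Step 2 — Nyquist frequency of the output stream:
f_Nyq = fs_out / 2 = 66150 / 2 = 33075.0 Hz

fs_out = 66150 Hz; f_Nyquist = 33075.0 Hz


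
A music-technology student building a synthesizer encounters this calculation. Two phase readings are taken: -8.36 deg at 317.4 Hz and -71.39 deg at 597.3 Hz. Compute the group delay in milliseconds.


Group delay from phase difference:
tau = -d(phi)/d(omega)
d(phi) = -63.03 deg = -1.100081 rad
d(omega) = 2*pi*(597.3 - 317.4) = 1758.6636 rad/s
tau = -(-1.100081) / 1758.6636
    = 0.6255 ms

0.6255 ms


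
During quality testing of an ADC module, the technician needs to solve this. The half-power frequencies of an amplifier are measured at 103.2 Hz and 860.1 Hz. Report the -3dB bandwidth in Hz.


Bandwidth is the difference of -3dB frequencies:
BW = f_high - f_low
   = 860.1 - 103.2
   = 756.9 Hz

756.9 Hz


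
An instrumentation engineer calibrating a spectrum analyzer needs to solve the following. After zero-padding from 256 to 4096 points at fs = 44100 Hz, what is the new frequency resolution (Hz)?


Frequency resolution after zero-padding:
N_padded = 256 * 16 = 4096
df = fs / N_padded
   = 44100 / 4096
   = 10.7666 Hz

10.7666 Hz


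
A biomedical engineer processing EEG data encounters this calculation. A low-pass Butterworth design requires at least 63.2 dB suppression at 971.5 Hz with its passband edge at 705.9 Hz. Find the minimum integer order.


Butterworth filter order formula:
n = log10(10^(A/10) - 1) / (2 * log10(f_stop/f_pass))
10^(63.2/10) - 1 = 2089295.1309
f_stop/f_pass = 971.5 / 705.9 = 1.3763
n = 22.783 -> ceil = 23

23


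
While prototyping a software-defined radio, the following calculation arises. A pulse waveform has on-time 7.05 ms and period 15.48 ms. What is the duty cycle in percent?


Duty cycle as a percentage:
DC = (t_on / T) * 100
   = (7.05 / 15.48) * 100
   = 0.455426 * 100
   = 45.54 %

45.54 %


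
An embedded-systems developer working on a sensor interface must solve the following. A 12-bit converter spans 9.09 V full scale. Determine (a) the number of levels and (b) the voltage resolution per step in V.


Step 1 — number of quantization levels:
L = 2^N = 2^12 = 4096

Step 2 — LSB step size:
delta = Vfs / L
      = 9.09 / 4096
      = 0.00221924 V

Levels = 4096; step size = 0.00221924 V


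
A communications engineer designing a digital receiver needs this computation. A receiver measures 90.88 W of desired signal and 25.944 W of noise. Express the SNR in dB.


SNR in decibels:
SNR = 10 * log10(Ps / Pn)
    = 10 * log10(90.88 / 25.944)
    = 10 * log10(3.5029)
    = 10 * 0.5444
    = 5.44 dB

5.44 dB
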